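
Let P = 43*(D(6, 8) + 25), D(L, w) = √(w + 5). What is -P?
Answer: -1075 - 43*√13 ≈ -1230.0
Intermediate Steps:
D(L, w) = √(5 + w)
P = 1075 + 43*√13 (P = 43*(√(5 + 8) + 25) = 43*(√13 + 25) = 43*(25 + √13) = 1075 + 43*√13 ≈ 1230.0)
-P = -(1075 + 43*√13) = -1075 - 43*√13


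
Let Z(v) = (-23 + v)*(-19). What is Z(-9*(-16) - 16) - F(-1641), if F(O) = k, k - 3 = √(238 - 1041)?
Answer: -1998 - I*√803 ≈ -1998.0 - 28.337*I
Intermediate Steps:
Z(v) = 437 - 19*v
k = 3 + I*√803 (k = 3 + √(238 - 1041) = 3 + √(-803) = 3 + I*√803 ≈ 3.0 + 28.337*I)
F(O) = 3 + I*√803
Z(-9*(-16) - 16) - F(-1641) = (437 - 19*(-9*(-16) - 16)) - (3 + I*√803) = (437 - 19*(144 - 16)) + (-3 - I*√803) = (437 - 19*128) + (-3 - I*√803) = (437 - 2432) + (-3 - I*√803) = -1995 + (-3 - I*√803) = -1998 - I*√803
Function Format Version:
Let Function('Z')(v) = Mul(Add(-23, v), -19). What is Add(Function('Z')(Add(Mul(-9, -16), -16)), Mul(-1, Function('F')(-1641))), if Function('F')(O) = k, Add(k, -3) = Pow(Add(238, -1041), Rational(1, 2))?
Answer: Add(-1998, Mul(-1, I, Pow(803, Rational(1, 2)))) ≈ Add(-1998.0, Mul(-28.337, I))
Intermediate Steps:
Function('Z')(v) = Add(437, Mul(-19, v))
k = Add(3, Mul(I, Pow(803, Rational(1, 2)))) (k = Add(3, Pow(Add(238, -1041), Rational(1, 2))) = Add(3, Pow(-803, Rational(1, 2))) = Add(3, Mul(I, Pow(803, Rational(1, 2)))) ≈ Add(3.0000, Mul(28.337, I)))
Function('F')(O) = Add(3, Mul(I, Pow(803, Rational(1, 2))))
Add(Function('Z')(Add(Mul(-9, -16), -16)), Mul(-1, Function('F')(-1641))) = Add(Add(437, Mul(-19, Add(Mul(-9, -16), -16))), Mul(-1, Add(3, Mul(I, Pow(803, Rational(1, 2)))))) = Add(Add(437, Mul(-19, Add(144, -16))), Add(-3, Mul(-1, I, Pow(803, Rational(1, 2))))) = Add(Add(437, Mul(-19, 128)), Add(-3, Mul(-1, I, Pow(803, Rational(1, 2))))) = Add(Add(437, -2432), Add(-3, Mul(-1, I, Pow(803, Rational(1, 2))))) = Add(-1995, Add(-3, Mul(-1, I, Pow(803, Rational(1, 2))))) = Add(-1998, Mul(-1, I, Pow(803, Rational(1, 2))))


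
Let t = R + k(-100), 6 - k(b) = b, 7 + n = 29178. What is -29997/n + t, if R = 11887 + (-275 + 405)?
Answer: 353610036/29171 ≈ 12122.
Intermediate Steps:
n = 29171 (n = -7 + 29178 = 29171)
k(b) = 6 - b
R = 12017 (R = 11887 + 130 = 12017)
t = 12123 (t = 12017 + (6 - 1*(-100)) = 12017 + (6 + 100) = 12017 + 106 = 12123)
-29997/n + t = -29997/29171 + 12123 = 353610036/29171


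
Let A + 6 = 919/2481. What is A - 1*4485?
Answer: -11141252/2481 ≈ -4490.6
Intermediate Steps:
A = -13967/2481 (A = -6 + 919/2481 = -13967/2481 ≈ -5.6296)
A - 1*4485 = -13967/2481 - 1*4485 = -13967/2481 - 4485 = -11141252/2481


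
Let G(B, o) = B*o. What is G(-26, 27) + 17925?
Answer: 17223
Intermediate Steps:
G(-26, 27) + 17925 = -26*27 + 17925 = -702 + 17925 = 17223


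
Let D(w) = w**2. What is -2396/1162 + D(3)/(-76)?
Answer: -96277/44156 ≈ -2.1804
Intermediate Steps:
-2396/1162 + D(3)/(-76) = -2396/1162 + 3**2/(-76) = -2396*1/1162 + 9*(-1/76) = -1198/581 - 9/76 = -96277/44156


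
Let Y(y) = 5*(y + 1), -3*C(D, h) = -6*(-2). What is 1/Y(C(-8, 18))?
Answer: -1/15 ≈ -0.066667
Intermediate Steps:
C(D, h) = -4 (C(D, h) = -(-2)*(-2) = -⅓*12 = -4)
Y(y) = 5 + 5*y (Y(y) = 5*(1 + y) = 5 + 5*y)
1/Y(C(-8, 18)) = 1/(5 + 5*(-4)) = 1/(5 - 20) = 1/(-15) = -1/15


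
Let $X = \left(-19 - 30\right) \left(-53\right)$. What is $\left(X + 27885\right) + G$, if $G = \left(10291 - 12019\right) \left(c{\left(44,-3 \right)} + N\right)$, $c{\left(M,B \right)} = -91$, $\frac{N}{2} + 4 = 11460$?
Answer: $-39404206$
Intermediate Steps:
$N = 22912$ ($N = -8 + 2 \cdot 11460 = -8 + 22920 = 22912$)
$X = 2597$ ($X = \left(-49\right) \left(-53\right) = 2597$)
$G = -39434688$ ($G = \left(10291 - 12019\right) \left(-91 + 22912\right) = \left(-1728\right) 22821 = -39434688$)
$\left(X + 27885\right) + G = \left(2597 + 27885\right) - 39434688 = 30482 - 39434688 = -39404206$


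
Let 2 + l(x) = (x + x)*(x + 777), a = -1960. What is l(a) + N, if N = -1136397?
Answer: 3500961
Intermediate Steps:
l(x) = -2 + 2*x*(777 + x) (l(x) = -2 + (x + x)*(x + 777) = -2 + (2*x)*(777 + x) = -2 + 2*x*(777 + x))
l(a) + N = (-2 + 2*(-1960)² + 1554*(-1960)) - 1136397 = (-2 + 2*3841600 - 3045840) - 1136397 = (-2 + 7683200 - 3045840) - 1136397 = 4637358 - 1136397 = 3500961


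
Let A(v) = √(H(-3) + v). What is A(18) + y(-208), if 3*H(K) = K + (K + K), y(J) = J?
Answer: -208 + √15 ≈ -204.13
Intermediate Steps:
H(K) = K (H(K) = (K + (K + K))/3 = (K + 2*K)/3 = (3*K)/3 = K)
A(v) = √(-3 + v)
A(18) + y(-208) = √(-3 + 18) - 208 = √15 - 208 = -208 + √15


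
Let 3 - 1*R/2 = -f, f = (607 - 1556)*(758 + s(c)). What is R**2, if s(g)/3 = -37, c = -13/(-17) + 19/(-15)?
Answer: 1507984000000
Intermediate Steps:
c = -128/255 (c = -13*(-1/17) + 19*(-1/15) = 13/17 - 19/15 = -128/255 ≈ -0.50196)
s(g) = -111 (s(g) = 3*(-37) = -111)
f = -614003 (f = (607 - 1556)*(758 - 111) = -949*647 = -614003)
R = -1228000 (R = 6 - (-2)*(-614003) = 6 - 2*614003 = 6 - 1228006 = -1228000)
R**2 = (-1228000)**2 = 1507984000000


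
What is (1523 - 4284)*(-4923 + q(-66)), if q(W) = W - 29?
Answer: 13854698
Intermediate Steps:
q(W) = -29 + W
(1523 - 4284)*(-4923 + q(-66)) = (1523 - 4284)*(-4923 + (-29 - 66)) = -2761*(-4923 - 95) = -2761*(-5018) = 13854698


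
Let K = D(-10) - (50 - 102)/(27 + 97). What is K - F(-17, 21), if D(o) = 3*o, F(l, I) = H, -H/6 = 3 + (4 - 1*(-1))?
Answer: 571/31 ≈ 18.419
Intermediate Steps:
H = -48 (H = -6*(3 + (4 - 1*(-1))) = -6*(3 + (4 + 1)) = -6*(3 + 5) = -6*8 = -48)
F(l, I) = -48
K = -917/31 (K = 3*(-10) - (50 - 102)/(27 + 97) = -30 - (-52)/124 = -30 - 1*(-13/31) = -30 + 13/31 = -917/31 ≈ -29.581)
K - F(-17, 21) = -917/31 - 1*(-48) = -917/31 + 48 = 571/31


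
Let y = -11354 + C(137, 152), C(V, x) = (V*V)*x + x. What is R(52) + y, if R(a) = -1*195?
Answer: 2841491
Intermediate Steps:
C(V, x) = x + x*V² (C(V, x) = V²*x + x = x*V² + x = x + x*V²)
y = 2841686 (y = -11354 + 152*(1 + 137²) = -11354 + 152*(1 + 18769) = -11354 + 152*18770 = -11354 + 2853040 = 2841686)
R(a) = -195
R(52) + y = -195 + 2841686 = 2841491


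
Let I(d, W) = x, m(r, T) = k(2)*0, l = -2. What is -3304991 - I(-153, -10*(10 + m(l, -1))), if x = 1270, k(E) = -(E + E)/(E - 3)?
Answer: -3306261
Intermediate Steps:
k(E) = -2*E/(-3 + E)
m(r, T) = 0 (m(r, T) = -2*2/(-3 + 2)*0 = -2*2/(-1)*0 = -2*2*(-1)*0 = 4*0 = 0)
I(d, W) = 1270
-3304991 - I(-153, -10*(10 + m(l, -1))) = -3304991 - 1*1270 = -3304991 - 1270 = -3306261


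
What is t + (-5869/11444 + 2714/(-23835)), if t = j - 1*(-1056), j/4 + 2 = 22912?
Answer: 25284307480409/272767740 ≈ 92695.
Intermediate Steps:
j = 91640 (j = -8 + 4*22912 = -8 + 91648 = 91640)
t = 92696 (t = 91640 - 1*(-1056) = 91640 + 1056 = 92696)
t + (-5869/11444 + 2714/(-23835)) = 92696 + (-5869/11444 + 2714/(-23835)) = 92696 + (-5869*1/11444 + 2714*(-1/23835)) = 92696 + (-5869/11444 - 2714/23835) = 92696 - 170946631/272767740 = 25284307480409/272767740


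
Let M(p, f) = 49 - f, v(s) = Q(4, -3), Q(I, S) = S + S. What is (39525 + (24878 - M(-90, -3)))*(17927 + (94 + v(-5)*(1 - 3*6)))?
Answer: 1166233173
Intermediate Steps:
Q(I, S) = 2*S
v(s) = -6 (v(s) = 2*(-3) = -6)
(39525 + (24878 - M(-90, -3)))*(17927 + (94 + v(-5)*(1 - 3*6))) = (39525 + (24878 - (49 - 1*(-3))))*(17927 + (94 - 6*(1 - 3*6))) = (39525 + (24878 - (49 + 3)))*(17927 + (94 - 6*(1 - 18))) = (39525 + (24878 - 1*52))*(17927 + (94 - 6*(-17))) = (39525 + (24878 - 52))*(17927 + (94 + 102)) = (39525 + 24826)*(17927 + 196) = 64351*18123 = 1166233173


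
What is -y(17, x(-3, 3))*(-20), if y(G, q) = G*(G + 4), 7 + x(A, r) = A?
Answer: 7140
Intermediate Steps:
x(A, r) = -7 + A
y(G, q) = G*(4 + G)
-y(17, x(-3, 3))*(-20) = -17*(4 + 17)*(-20) = -17*21*(-20) = -357*(-20) = -1*(-7140) = 7140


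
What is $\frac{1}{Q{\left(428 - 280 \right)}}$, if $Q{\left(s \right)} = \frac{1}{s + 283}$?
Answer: $431$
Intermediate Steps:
$Q{\left(s \right)} = \frac{1}{283 + s}$
$\frac{1}{Q{\left(428 - 280 \right)}} = \frac{1}{\frac{1}{283 + \left(428 - 280\right)}} = \frac{1}{\frac{1}{283 + 148}} = \frac{1}{\frac{1}{431}} = 431$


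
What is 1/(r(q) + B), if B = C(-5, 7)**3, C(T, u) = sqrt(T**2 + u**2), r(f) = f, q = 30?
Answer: -15/202162 + 37*sqrt(74)/202162 ≈ 0.0015002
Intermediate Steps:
B = 74*sqrt(74) (B = (sqrt((-5)**2 + 7**2))**3 = (sqrt(25 + 49))**3 = (sqrt(74))**3 = 74*sqrt(74) ≈ 636.57)
1/(r(q) + B) = 1/(30 + 74*sqrt(74))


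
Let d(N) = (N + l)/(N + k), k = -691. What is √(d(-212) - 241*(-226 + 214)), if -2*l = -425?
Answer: √9432649506/1806 ≈ 53.777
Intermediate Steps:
l = 425/2 (l = -½*(-425) = 425/2 ≈ 212.50)
d(N) = (425/2 + N)/(-691 + N) (d(N) = (N + 425/2)/(N - 691) = (425/2 + N)/(-691 + N))
√(d(-212) - 241*(-226 + 214)) = √((425/2 - 212)/(-691 - 212) - 241*(-226 + 214)) = √((½)/(-903) - 241*(-12)) = √(-1/903*½ + 2892) = √(-1/1806 + 2892) = √(5222951/1806) = √9432649506/1806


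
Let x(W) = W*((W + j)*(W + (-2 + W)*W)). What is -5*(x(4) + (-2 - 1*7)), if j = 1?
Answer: -1155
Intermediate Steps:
x(W) = W*(1 + W)*(W + W*(-2 + W)) (x(W) = W*((W + 1)*(W + (-2 + W)*W)) = W*((1 + W)*(W + W*(-2 + W))) = W*(1 + W)*(W + W*(-2 + W)))
-5*(x(4) + (-2 - 1*7)) = -5*((4⁴ - 1*4²) + (-2 - 1*7)) = -5*((256 - 1*16) + (-2 - 7)) = -5*((256 - 16) - 9) = -5*(240 - 9) = -5*231 = -1155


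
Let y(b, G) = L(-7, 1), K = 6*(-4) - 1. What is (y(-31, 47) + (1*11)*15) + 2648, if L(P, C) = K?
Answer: 2788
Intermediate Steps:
K = -25 (K = -24 - 1 = -25)
L(P, C) = -25
y(b, G) = -25
(y(-31, 47) + (1*11)*15) + 2648 = (-25 + (1*11)*15) + 2648 = (-25 + 11*15) + 2648 = (-25 + 165) + 2648 = 140 + 2648 = 2788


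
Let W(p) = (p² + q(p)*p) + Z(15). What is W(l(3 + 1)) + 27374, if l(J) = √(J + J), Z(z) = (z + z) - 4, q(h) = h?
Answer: 27416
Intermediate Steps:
Z(z) = -4 + 2*z (Z(z) = 2*z - 4 = -4 + 2*z)
l(J) = √2*√J (l(J) = √(2*J) = √2*√J)
W(p) = 26 + 2*p² (W(p) = (p² + p*p) + (-4 + 2*15) = (p² + p²) + (-4 + 30) = 2*p² + 26 = 26 + 2*p²)
W(l(3 + 1)) + 27374 = (26 + 2*(√2*√(3 + 1))²) + 27374 = (26 + 2*(√2*√4)²) + 27374 = (26 + 2*(√2*2)²) + 27374 = (26 + 2*(2*√2)²) + 27374 = (26 + 2*8) + 27374 = (26 + 16) + 27374 = 42 + 27374 = 27416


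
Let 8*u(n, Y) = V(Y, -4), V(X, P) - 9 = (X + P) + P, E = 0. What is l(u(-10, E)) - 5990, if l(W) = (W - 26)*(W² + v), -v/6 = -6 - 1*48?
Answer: -7359439/512 ≈ -14374.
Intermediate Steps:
V(X, P) = 9 + X + 2*P (V(X, P) = 9 + ((X + P) + P) = 9 + ((P + X) + P) = 9 + (X + 2*P) = 9 + X + 2*P)
u(n, Y) = ⅛ + Y/8 (u(n, Y) = (9 + Y + 2*(-4))/8 = (9 + Y - 8)/8 = (1 + Y)/8 = ⅛ + Y/8)
v = 324 (v = -6*(-6 - 1*48) = -6*(-6 - 48) = -6*(-54) = 324)
l(W) = (-26 + W)*(324 + W²) (l(W) = (W - 26)*(W² + 324) = (-26 + W)*(324 + W²))
l(u(-10, E)) - 5990 = (-8424 + (⅛ + (⅛)*0)³ - 26*(⅛ + (⅛)*0)² + 324*(⅛ + (⅛)*0)) - 5990 = (-8424 + (⅛ + 0)³ - 26*(⅛ + 0)² + 324*(⅛ + 0)) - 5990 = (-8424 + (⅛)³ - 26*(⅛)² + 324*(⅛)) - 5990 = (-8424 + 1/512 - 26*1/64 + 81/2) - 5990 = (-8424 + 1/512 - 13/32 + 81/2) - 5990 = -4292559/512 - 5990 = -7359439/512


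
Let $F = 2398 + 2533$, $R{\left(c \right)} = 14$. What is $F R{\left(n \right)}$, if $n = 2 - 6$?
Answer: $69034$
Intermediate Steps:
$n = -4$ ($n = 2 - 6 = -4$)
$F = 4931$
$F R{\left(n \right)} = 4931 \cdot 14 = 69034$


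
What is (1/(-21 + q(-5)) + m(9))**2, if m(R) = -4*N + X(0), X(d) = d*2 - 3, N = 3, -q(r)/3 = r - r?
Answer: 99856/441 ≈ 226.43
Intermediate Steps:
q(r) = 0 (q(r) = -3*(r - r) = -3*0 = 0)
X(d) = -3 + 2*d (X(d) = 2*d - 3 = -3 + 2*d)
m(R) = -15 (m(R) = -4*3 + (-3 + 2*0) = -12 + (-3 + 0) = -12 - 3 = -15)
(1/(-21 + q(-5)) + m(9))**2 = (1/(-21 + 0) - 15)**2 = (1/(-21) - 15)**2 = (-1/21 - 15)**2 = (-316/21)**2 = 99856/441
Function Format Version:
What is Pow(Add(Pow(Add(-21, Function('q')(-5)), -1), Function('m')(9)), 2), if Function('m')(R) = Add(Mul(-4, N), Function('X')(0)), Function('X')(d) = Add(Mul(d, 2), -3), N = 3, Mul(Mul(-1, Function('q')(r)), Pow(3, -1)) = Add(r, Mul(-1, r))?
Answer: Rational(99856, 441) ≈ 226.43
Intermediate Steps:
Function('q')(r) = 0 (Function('q')(r) = Mul(-3, Add(r, Mul(-1, r))) = Mul(-3, 0) = 0)
Function('X')(d) = Add(-3, Mul(2, d)) (Function('X')(d) = Add(Mul(2, d), -3) = Add(-3, Mul(2, d)))
Function('m')(R) = -15 (Function('m')(R) = Add(Mul(-4, 3), Add(-3, Mul(2, 0))) = Add(-12, Add(-3, 0)) = Add(-12, -3) = -15)
Pow(Add(Pow(Add(-21, Function('q')(-5)), -1), Function('m')(9)), 2) = Pow(Add(Pow(Add(-21, 0), -1), -15), 2) = Pow(Add(Pow(-21, -1), -15), 2) = Pow(Add(Rational(-1, 21), -15), 2) = Pow(Rational(-316, 21), 2) = Rational(99856, 441)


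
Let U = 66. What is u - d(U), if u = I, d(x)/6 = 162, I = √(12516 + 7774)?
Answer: -972 + √20290 ≈ -829.56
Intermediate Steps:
I = √20290 ≈ 142.44
d(x) = 972 (d(x) = 6*162 = 972)
u = √20290 ≈ 142.44
u - d(U) = √20290 - 1*972 = √20290 - 972 = -972 + √20290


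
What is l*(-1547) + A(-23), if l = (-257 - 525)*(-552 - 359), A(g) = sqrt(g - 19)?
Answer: -1102085894 + I*sqrt(42) ≈ -1.1021e+9 + 6.4807*I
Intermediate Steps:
A(g) = sqrt(-19 + g)
l = 712402 (l = -782*(-911) = 712402)
l*(-1547) + A(-23) = 712402*(-1547) + sqrt(-19 - 23) = -1102085894 + sqrt(-42) = -1102085894 + I*sqrt(42)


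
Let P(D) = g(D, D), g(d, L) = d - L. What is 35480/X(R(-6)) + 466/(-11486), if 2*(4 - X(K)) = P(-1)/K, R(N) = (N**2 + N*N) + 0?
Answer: 50940177/5743 ≈ 8870.0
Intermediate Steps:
R(N) = 2*N**2 (R(N) = (N**2 + N**2) + 0 = 2*N**2 + 0 = 2*N**2)
P(D) = 0 (P(D) = D - D = 0)
X(K) = 4 (X(K) = 4 - 0/K = 4 - 1/2*0 = 4 + 0 = 4)
35480/X(R(-6)) + 466/(-11486) = 35480/4 + 466/(-11486) = 35480*(1/4) + 466*(-1/11486) = 8870 - 233/5743 = 50940177/5743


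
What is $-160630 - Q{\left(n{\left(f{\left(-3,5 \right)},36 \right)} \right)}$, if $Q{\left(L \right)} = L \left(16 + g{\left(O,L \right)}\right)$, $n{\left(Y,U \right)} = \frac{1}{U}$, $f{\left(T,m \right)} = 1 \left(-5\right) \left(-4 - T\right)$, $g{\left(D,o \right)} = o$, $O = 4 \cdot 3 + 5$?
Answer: $- \frac{208177057}{1296} \approx -1.6063 \cdot 10^{5}$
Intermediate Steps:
$O = 17$ ($O = 12 + 5 = 17$)
$f{\left(T,m \right)} = 20 + 5 T$ ($f{\left(T,m \right)} = - 5 \left(-4 - T\right) = 20 + 5 T$)
$Q{\left(L \right)} = L \left(16 + L\right)$
$-160630 - Q{\left(n{\left(f{\left(-3,5 \right)},36 \right)} \right)} = -160630 - \frac{16 + \frac{1}{36}}{36} = -160630 - \frac{1}{36} \cdot \frac{577}{36} = -160630 - \frac{577}{1296} = - \frac{208177057}{1296}$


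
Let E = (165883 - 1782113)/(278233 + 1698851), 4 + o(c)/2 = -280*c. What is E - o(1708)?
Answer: 945527752381/988542 ≈ 9.5649e+5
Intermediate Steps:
o(c) = -8 - 560*c (o(c) = -8 + 2*(-280*c) = -8 - 560*c)
E = -808115/988542 (E = -1616230/1977084 = -1616230*1/1977084 = -808115/988542 ≈ -0.81748)
E - o(1708) = -808115/988542 - (-8 - 560*1708) = -808115/988542 - (-8 - 956480) = -808115/988542 - 1*(-956488) = -808115/988542 + 956488 = 945527752381/988542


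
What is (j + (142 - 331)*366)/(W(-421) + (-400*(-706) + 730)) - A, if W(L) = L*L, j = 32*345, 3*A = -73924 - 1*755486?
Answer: 42426237412/153457 ≈ 2.7647e+5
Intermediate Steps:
A = -276470 (A = (-73924 - 1*755486)/3 = (-73924 - 755486)/3 = (1/3)*(-829410) = -276470)
j = 11040
W(L) = L**2
(j + (142 - 331)*366)/(W(-421) + (-400*(-706) + 730)) - A = (11040 + (142 - 331)*366)/((-421)**2 + (-400*(-706) + 730)) - 1*(-276470) = (11040 - 189*366)/(177241 + (282400 + 730)) + 276470 = (11040 - 69174)/(177241 + 283130) + 276470 = -58134/460371 + 276470 = -58134*1/460371 + 276470 = -19378/153457 + 276470 = 42426237412/153457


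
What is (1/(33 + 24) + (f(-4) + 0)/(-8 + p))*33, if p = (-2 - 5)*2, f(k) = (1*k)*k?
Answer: -445/19 ≈ -23.421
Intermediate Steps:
f(k) = k² (f(k) = k*k = k²)
p = -14 (p = -7*2 = -14)
(1/(33 + 24) + (f(-4) + 0)/(-8 + p))*33 = (1/(33 + 24) + ((-4)² + 0)/(-8 - 14))*33 = (1/57 + (16 + 0)/(-22))*33 = (1/57 + 16*(-1/22))*33 = (1/57 - 8/11)*33 = -445/627*33 = -445/19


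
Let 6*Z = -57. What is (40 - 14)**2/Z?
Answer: -1352/19 ≈ -71.158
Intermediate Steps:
Z = -19/2 (Z = (1/6)*(-57) = -19/2 ≈ -9.5000)
(40 - 14)**2/Z = (40 - 14)**2/(-19/2) = 26**2*(-2/19) = 676*(-2/19) = -1352/19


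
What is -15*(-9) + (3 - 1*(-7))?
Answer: 145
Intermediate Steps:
-15*(-9) + (3 - 1*(-7)) = 135 + (3 + 7) = 135 + 10 = 145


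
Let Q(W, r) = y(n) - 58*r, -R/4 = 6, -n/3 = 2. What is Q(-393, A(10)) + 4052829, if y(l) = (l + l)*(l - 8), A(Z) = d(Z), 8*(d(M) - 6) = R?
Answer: 4052823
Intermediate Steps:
n = -6 (n = -3*2 = -6)
R = -24 (R = -4*6 = -24)
d(M) = 3 (d(M) = 6 + (⅛)*(-24) = 6 - 3 = 3)
A(Z) = 3
y(l) = 2*l*(-8 + l) (y(l) = (2*l)*(-8 + l) = 2*l*(-8 + l))
Q(W, r) = 168 - 58*r (Q(W, r) = 2*(-6)*(-8 - 6) - 58*r = 2*(-6)*(-14) - 58*r = 168 - 58*r)
Q(-393, A(10)) + 4052829 = (168 - 58*3) + 4052829 = (168 - 174) + 4052829 = -6 + 4052829 = 4052823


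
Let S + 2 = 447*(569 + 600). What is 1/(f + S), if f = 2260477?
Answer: 1/2783018 ≈ 3.5932e-7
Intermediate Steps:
S = 522541 (S = -2 + 447*(569 + 600) = -2 + 447*1169 = -2 + 522543 = 522541)
1/(f + S) = 1/(2260477 + 522541) = 1/2783018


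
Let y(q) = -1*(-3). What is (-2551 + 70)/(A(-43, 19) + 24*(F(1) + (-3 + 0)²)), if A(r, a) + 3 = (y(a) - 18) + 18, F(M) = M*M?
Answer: -827/80 ≈ -10.337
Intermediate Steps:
F(M) = M²
y(q) = 3
A(r, a) = 0 (A(r, a) = -3 + ((3 - 18) + 18) = -3 + (-15 + 18) = -3 + 3 = 0)
(-2551 + 70)/(A(-43, 19) + 24*(F(1) + (-3 + 0)²)) = (-2551 + 70)/(0 + 24*(1² + (-3 + 0)²)) = -2481/(0 + 24*(1 + (-3)²)) = -2481/(0 + 24*(1 + 9)) = -2481/(0 + 24*10) = -2481/(0 + 240) = -2481/240 = -2481*1/240 = -827/80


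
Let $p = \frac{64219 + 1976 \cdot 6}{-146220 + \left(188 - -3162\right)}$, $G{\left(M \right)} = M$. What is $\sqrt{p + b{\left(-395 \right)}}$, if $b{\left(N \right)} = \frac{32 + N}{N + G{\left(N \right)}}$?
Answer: $\frac{4 i \sqrt{145271501830}}{5643365} \approx 0.27015 i$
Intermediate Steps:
$b{\left(N \right)} = \frac{32 + N}{2 N}$ ($b{\left(N \right)} = \frac{32 + N}{N + N} = \frac{32 + N}{2 N}$)
$p = - \frac{15215}{28574}$ ($p = \frac{64219 + 11856}{-146220 + \left(188 + 3162\right)} = \frac{76075}{-146220 + 3350} = \frac{76075}{-142870} = 76075 \left(- \frac{1}{142870}\right) = - \frac{15215}{28574} \approx -0.53248$)
$\sqrt{p + b{\left(-395 \right)}} = \sqrt{- \frac{15215}{28574} + \frac{32 - 395}{2 \left(-395\right)}} = \sqrt{- \frac{15215}{28574} + \frac{1}{2} \left(- \frac{1}{395}\right) \left(-363\right)} = \sqrt{- \frac{15215}{28574} + \frac{363}{790}} = \sqrt{- \frac{411872}{5643365}} = \frac{4 i \sqrt{145271501830}}{5643365}$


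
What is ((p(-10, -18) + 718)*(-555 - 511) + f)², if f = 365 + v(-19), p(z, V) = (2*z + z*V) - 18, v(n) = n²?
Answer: 839118289156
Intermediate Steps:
p(z, V) = -18 + 2*z + V*z (p(z, V) = (2*z + V*z) - 18 = -18 + 2*z + V*z)
f = 726 (f = 365 + (-19)² = 365 + 361 = 726)
((p(-10, -18) + 718)*(-555 - 511) + f)² = (((-18 + 2*(-10) - 18*(-10)) + 718)*(-555 - 511) + 726)² = (((-18 - 20 + 180) + 718)*(-1066) + 726)² = ((142 + 718)*(-1066) + 726)² = (860*(-1066) + 726)² = (-916760 + 726)² = (-916034)² = 839118289156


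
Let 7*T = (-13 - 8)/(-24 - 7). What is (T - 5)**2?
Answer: 23104/961 ≈ 24.042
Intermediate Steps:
T = 3/31 (T = ((-13 - 8)/(-24 - 7))/7 = (-21/(-31))/7 = (-21*(-1/31))/7 = (1/7)*(21/31) = 3/31 ≈ 0.096774)
(T - 5)**2 = (3/31 - 5)**2 = (-152/31)**2 = 23104/961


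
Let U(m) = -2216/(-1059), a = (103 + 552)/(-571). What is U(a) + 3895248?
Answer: 4125069848/1059 ≈ 3.8952e+6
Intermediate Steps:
a = -655/571 (a = 655*(-1/571) = -655/571 ≈ -1.1471)
U(m) = 2216/1059 (U(m) = -2216*(-1/1059) = 2216/1059)
U(a) + 3895248 = 2216/1059 + 3895248 = 4125069848/1059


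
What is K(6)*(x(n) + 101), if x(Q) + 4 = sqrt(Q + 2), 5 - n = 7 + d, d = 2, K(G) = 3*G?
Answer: 1746 + 18*I*sqrt(2) ≈ 1746.0 + 25.456*I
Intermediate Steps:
n = -4 (n = 5 - (7 + 2) = 5 - 1*9 = 5 - 9 = -4)
x(Q) = -4 + sqrt(2 + Q) (x(Q) = -4 + sqrt(Q + 2) = -4 + sqrt(2 + Q))
K(6)*(x(n) + 101) = (3*6)*((-4 + sqrt(2 - 4)) + 101) = 18*((-4 + sqrt(-2)) + 101) = 18*((-4 + I*sqrt(2)) + 101) = 18*(97 + I*sqrt(2)) = 1746 + 18*I*sqrt(2)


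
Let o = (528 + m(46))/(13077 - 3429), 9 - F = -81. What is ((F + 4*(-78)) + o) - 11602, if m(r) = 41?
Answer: -114077383/9648 ≈ -11824.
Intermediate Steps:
F = 90 (F = 9 - 1*(-81) = 9 + 81 = 90)
o = 569/9648 (o = (528 + 41)/(13077 - 3429) = 569/9648 ≈ 0.058976)
((F + 4*(-78)) + o) - 11602 = ((90 + 4*(-78)) + 569/9648) - 11602 = ((90 - 312) + 569/9648) - 11602 = (-222 + 569/9648) - 11602 = -2141287/9648 - 11602 = -114077383/9648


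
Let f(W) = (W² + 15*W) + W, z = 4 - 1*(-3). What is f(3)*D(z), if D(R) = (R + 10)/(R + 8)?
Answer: 323/5 ≈ 64.600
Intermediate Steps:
z = 7 (z = 4 + 3 = 7)
f(W) = W² + 16*W
D(R) = (10 + R)/(8 + R)
f(3)*D(z) = (3*(16 + 3))*((10 + 7)/(8 + 7)) = (3*19)*(17/15) = 57*((1/15)*17) = 57*(17/15) = 323/5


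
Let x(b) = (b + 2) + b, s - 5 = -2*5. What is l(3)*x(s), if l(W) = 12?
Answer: -96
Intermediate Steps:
s = -5 (s = 5 - 2*5 = 5 - 10 = -5)
x(b) = 2 + 2*b (x(b) = (2 + b) + b = 2 + 2*b)
l(3)*x(s) = 12*(2 + 2*(-5)) = 12*(2 - 10) = 12*(-8) = -96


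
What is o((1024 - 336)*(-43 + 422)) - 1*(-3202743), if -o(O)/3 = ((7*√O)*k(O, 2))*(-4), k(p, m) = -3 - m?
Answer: 3202743 - 1680*√16297 ≈ 2.9883e+6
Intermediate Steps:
o(O) = -420*√O (o(O) = -3*(7*√O)*(-3 - 1*2)*(-4) = -3*(7*√O)*(-3 - 2)*(-4) = -3*(7*√O)*(-5)*(-4) = -3*(-35*√O)*(-4) = -420*√O)
o((1024 - 336)*(-43 + 422)) - 1*(-3202743) = -420*√(-43 + 422)*√(1024 - 336) - 1*(-3202743) = -420*4*√16297 + 3202743 = -1680*√16297 + 3202743 = 3202743 - 1680*√16297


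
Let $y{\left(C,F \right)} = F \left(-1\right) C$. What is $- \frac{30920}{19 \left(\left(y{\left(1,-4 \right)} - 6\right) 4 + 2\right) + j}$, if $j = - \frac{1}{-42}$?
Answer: $\frac{1298640}{4787} \approx 271.28$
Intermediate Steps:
$y{\left(C,F \right)} = - C F$ ($y{\left(C,F \right)} = - F C = - C F$)
$j = \frac{1}{42}$ ($j = \left(-1\right) \left(- \frac{1}{42}\right) = \frac{1}{42} \approx 0.02381$)
$- \frac{30920}{19 \left(\left(y{\left(1,-4 \right)} - 6\right) 4 + 2\right) + j} = - \frac{30920}{19 \left(\left(\left(-1\right) 1 \left(-4\right) - 6\right) 4 + 2\right) + \frac{1}{42}} = - \frac{30920}{19 \left(\left(4 - 6\right) 4 + 2\right) + \frac{1}{42}} = - \frac{30920}{19 \left(\left(-2\right) 4 + 2\right) + \frac{1}{42}} = - \frac{30920}{19 \left(-8 + 2\right) + \frac{1}{42}} = - \frac{30920}{19 \left(-6\right) + \frac{1}{42}} = - \frac{30920}{-114 + \frac{1}{42}} = - \frac{30920}{- \frac{4787}{42}} = \left(-30920\right) \left(- \frac{42}{4787}\right) = \frac{1298640}{4787}$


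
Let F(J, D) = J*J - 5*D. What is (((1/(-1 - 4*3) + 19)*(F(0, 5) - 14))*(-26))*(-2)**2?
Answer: 76752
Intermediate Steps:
F(J, D) = J**2 - 5*D
(((1/(-1 - 4*3) + 19)*(F(0, 5) - 14))*(-26))*(-2)**2 = (((1/(-1 - 4*3) + 19)*((0**2 - 5*5) - 14))*(-26))*(-2)**2 = (((1/(-1 - 12) + 19)*((0 - 25) - 14))*(-26))*4 = (((1/(-13) + 19)*(-25 - 14))*(-26))*4 = (((-1/13 + 19)*(-39))*(-26))*4 = (((246/13)*(-39))*(-26))*4 = -738*(-26)*4 = 19188*4 = 76752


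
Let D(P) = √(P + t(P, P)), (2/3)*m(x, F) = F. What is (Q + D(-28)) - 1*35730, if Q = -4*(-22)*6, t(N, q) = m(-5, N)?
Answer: -35202 + I*√70 ≈ -35202.0 + 8.3666*I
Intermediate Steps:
m(x, F) = 3*F/2
t(N, q) = 3*N/2
D(P) = √10*√P/2 (D(P) = √(P + 3*P/2) = √(5*P/2) = √10*√P/2)
Q = 528 (Q = 88*6 = 528)
(Q + D(-28)) - 1*35730 = (528 + √10*√(-28)/2) - 1*35730 = (528 + √10*(2*I*√7)/2) - 35730 = (528 + I*√70) - 35730 = -35202 + I*√70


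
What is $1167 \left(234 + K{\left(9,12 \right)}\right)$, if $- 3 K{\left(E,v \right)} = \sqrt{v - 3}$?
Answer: $271911$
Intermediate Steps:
$K{\left(E,v \right)} = - \frac{\sqrt{-3 + v}}{3}$ ($K{\left(E,v \right)} = - \frac{\sqrt{v - 3}}{3} = - \frac{\sqrt{-3 + v}}{3}$)
$1167 \left(234 + K{\left(9,12 \right)}\right) = 1167 \left(234 - \frac{\sqrt{-3 + 12}}{3}\right) = 1167 \left(234 - \frac{\sqrt{9}}{3}\right) = 1167 \left(234 - 1\right) = 1167 \cdot 233 = 271911$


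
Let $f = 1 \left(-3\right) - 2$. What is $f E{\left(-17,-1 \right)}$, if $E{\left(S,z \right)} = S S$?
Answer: $-1445$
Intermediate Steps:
$E{\left(S,z \right)} = S^{2}$
$f = -5$ ($f = -3 - 2 = -5$)
$f E{\left(-17,-1 \right)} = - 5 \left(-17\right)^{2} = \left(-5\right) 289 = -1445$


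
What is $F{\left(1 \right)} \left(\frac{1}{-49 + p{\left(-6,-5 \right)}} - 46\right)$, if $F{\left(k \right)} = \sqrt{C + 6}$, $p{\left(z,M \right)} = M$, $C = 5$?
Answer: $- \frac{2485 \sqrt{11}}{54} \approx -152.63$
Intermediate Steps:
$F{\left(k \right)} = \sqrt{11}$ ($F{\left(k \right)} = \sqrt{5 + 6} = \sqrt{11}$)
$F{\left(1 \right)} \left(\frac{1}{-49 + p{\left(-6,-5 \right)}} - 46\right) = \sqrt{11} \left(\frac{1}{-49 - 5} - 46\right) = \sqrt{11} \left(\frac{1}{-54} - 46\right) = \sqrt{11} \left(- \frac{1}{54} - 46\right) = \sqrt{11} \left(- \frac{2485}{54}\right) = - \frac{2485 \sqrt{11}}{54}$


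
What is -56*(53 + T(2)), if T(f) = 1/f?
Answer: -2996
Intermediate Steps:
T(f) = 1/f
-56*(53 + T(2)) = -56*(53 + 1/2) = -56*(53 + ½) = -56*107/2 = -2996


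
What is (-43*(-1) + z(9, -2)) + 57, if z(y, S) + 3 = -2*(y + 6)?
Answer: 67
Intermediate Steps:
z(y, S) = -15 - 2*y (z(y, S) = -3 - 2*(y + 6) = -3 - 2*(6 + y) = -3 + (-12 - 2*y) = -15 - 2*y)
(-43*(-1) + z(9, -2)) + 57 = (-43*(-1) + (-15 - 2*9)) + 57 = (43 + (-15 - 18)) + 57 = (43 - 33) + 57 = 10 + 57 = 67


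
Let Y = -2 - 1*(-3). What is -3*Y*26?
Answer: -78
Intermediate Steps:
Y = 1 (Y = -2 + 3 = 1)
-3*Y*26 = -3*1*26 = -3*26 = -78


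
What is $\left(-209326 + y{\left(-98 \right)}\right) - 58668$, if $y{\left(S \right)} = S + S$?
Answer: $-268190$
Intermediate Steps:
$y{\left(S \right)} = 2 S$
$\left(-209326 + y{\left(-98 \right)}\right) - 58668 = \left(-209326 + 2 \left(-98\right)\right) - 58668 = \left(-209326 - 196\right) - 58668 = -209522 - 58668 = -268190$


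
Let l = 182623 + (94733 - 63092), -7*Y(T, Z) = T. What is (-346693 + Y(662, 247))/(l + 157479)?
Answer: -2427513/2602201 ≈ -0.93287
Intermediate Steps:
Y(T, Z) = -T/7
l = 214264 (l = 182623 + 31641 = 214264)
(-346693 + Y(662, 247))/(l + 157479) = (-346693 - ⅐*662)/(214264 + 157479) = (-346693 - 662/7)/371743 = -2427513/7*1/371743 = -2427513/2602201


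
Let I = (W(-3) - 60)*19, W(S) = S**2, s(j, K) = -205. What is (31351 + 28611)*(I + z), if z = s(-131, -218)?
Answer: -70395388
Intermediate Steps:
I = -969 (I = ((-3)**2 - 60)*19 = (9 - 60)*19 = -51*19 = -969)
z = -205
(31351 + 28611)*(I + z) = (31351 + 28611)*(-969 - 205) = 59962*(-1174) = -70395388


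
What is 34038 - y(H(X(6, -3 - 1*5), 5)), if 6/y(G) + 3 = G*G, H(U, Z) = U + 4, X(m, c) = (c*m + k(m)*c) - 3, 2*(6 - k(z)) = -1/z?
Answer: 1401378471/41171 ≈ 34038.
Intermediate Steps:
k(z) = 6 + 1/(2*z) (k(z) = 6 - (-1)/(2*z) = 6 + 1/(2*z))
X(m, c) = -3 + c*m + c*(6 + 1/(2*m)) (X(m, c) = (c*m + (6 + 1/(2*m))*c) - 3 = (c*m + c*(6 + 1/(2*m))) - 3 = -3 + c*m + c*(6 + 1/(2*m)))
H(U, Z) = 4 + U
y(G) = 6/(-3 + G²) (y(G) = 6/(-3 + G*G) = 6/(-3 + G²))
34038 - y(H(X(6, -3 - 1*5), 5)) = 34038 - 6/(-3 + (4 + (-3 + 6*(-3 - 1*5) + (-3 - 1*5)*6 + (½)*(-3 - 1*5)/6))²) = 34038 - 6/(-3 + (4 + (-3 + 6*(-3 - 5) + (-3 - 5)*6 + (½)*(-3 - 5)*(⅙)))²) = 34038 - 6/(-3 + (4 + (-3 + 6*(-8) - 8*6 + (½)*(-8)*(⅙)))²) = 34038 - 6/(-3 + (4 + (-3 - 48 - 48 - ⅔))²) = 34038 - 6/(-3 + (4 - 299/3)²) = 34038 - 6/(-3 + (-287/3)²) = 34038 - 6/(-3 + 82369/9) = 34038 - 6/82342/9 = 34038 - 6*9/82342 = 34038 - 1*27/41171 = 34038 - 27/41171 = 1401378471/41171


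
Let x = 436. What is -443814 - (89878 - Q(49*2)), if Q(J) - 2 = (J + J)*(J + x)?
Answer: -429026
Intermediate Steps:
Q(J) = 2 + 2*J*(436 + J) (Q(J) = 2 + (J + J)*(J + 436) = 2 + (2*J)*(436 + J) = 2 + 2*J*(436 + J))
-443814 - (89878 - Q(49*2)) = -443814 - (89878 - (2 + 2*(49*2)**2 + 872*(49*2))) = -443814 - (89878 - (2 + 2*98**2 + 872*98)) = -443814 - (89878 - (2 + 2*9604 + 85456)) = -443814 - (89878 - (2 + 19208 + 85456)) = -443814 - (89878 - 1*104666) = -443814 - (89878 - 104666) = -443814 - 1*(-14788) = -443814 + 14788 = -429026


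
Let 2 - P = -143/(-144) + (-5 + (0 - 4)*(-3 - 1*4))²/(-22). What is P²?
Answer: 1574740489/2509056 ≈ 627.62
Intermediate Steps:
P = 39683/1584 (P = 2 - (-143/(-144) + (-5 + (0 - 4)*(-3 - 1*4))²/(-22)) = 2 - (-143*(-1/144) + (-5 - 4*(-3 - 4))²*(-1/22)) = 2 - (143/144 + (-5 - 4*(-7))²*(-1/22)) = 2 - (143/144 + (-5 + 28)²*(-1/22)) = 2 - (143/144 + 23²*(-1/22)) = 2 - (143/144 + 529*(-1/22)) = 2 - (143/144 - 529/22) = 2 - 1*(-36515/1584) = 2 + 36515/1584 = 39683/1584 ≈ 25.052)
P² = (39683/1584)² = 1574740489/2509056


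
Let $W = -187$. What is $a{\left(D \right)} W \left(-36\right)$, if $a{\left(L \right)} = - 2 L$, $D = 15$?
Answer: $-201960$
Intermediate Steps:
$a{\left(D \right)} W \left(-36\right) = \left(-2\right) 15 \left(-187\right) \left(-36\right) = \left(-30\right) \left(-187\right) \left(-36\right) = 5610 \left(-36\right) = -201960$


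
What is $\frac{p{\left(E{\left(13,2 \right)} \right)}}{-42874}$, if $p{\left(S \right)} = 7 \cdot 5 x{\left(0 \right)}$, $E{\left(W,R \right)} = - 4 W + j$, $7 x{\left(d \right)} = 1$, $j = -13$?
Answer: $- \frac{5}{42874} \approx -0.00011662$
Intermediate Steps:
$x{\left(d \right)} = \frac{1}{7}$ ($x{\left(d \right)} = \frac{1}{7} \cdot 1 = \frac{1}{7}$)
$E{\left(W,R \right)} = -13 - 4 W$ ($E{\left(W,R \right)} = - 4 W - 13 = -13 - 4 W$)
$p{\left(S \right)} = 5$ ($p{\left(S \right)} = 7 \cdot 5 \cdot \frac{1}{7} = 35 \cdot \frac{1}{7} = 5$)
$\frac{p{\left(E{\left(13,2 \right)} \right)}}{-42874} = \frac{5}{-42874} = 5 \left(- \frac{1}{42874}\right) = - \frac{5}{42874}$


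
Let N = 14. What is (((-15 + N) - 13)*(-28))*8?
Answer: 3136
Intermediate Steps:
(((-15 + N) - 13)*(-28))*8 = (((-15 + 14) - 13)*(-28))*8 = ((-1 - 13)*(-28))*8 = -14*(-28)*8 = 392*8 = 3136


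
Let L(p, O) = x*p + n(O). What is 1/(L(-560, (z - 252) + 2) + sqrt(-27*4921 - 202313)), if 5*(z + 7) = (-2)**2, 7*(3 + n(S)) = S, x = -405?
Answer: 2834505/642757677352 - 25*I*sqrt(83795)/642757677352 ≈ 4.4099e-6 - 1.1259e-8*I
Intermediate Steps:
n(S) = -3 + S/7
z = -31/5 (z = -7 + (1/5)*(-2)**2 = -7 + (1/5)*4 = -7 + 4/5 = -31/5 ≈ -6.2000)
L(p, O) = -3 - 405*p + O/7 (L(p, O) = -405*p + (-3 + O/7) = -3 - 405*p + O/7)
1/(L(-560, (z - 252) + 2) + sqrt(-27*4921 - 202313)) = 1/((-3 - 405*(-560) + ((-31/5 - 252) + 2)/7) + sqrt(-27*4921 - 202313)) = 1/((-3 + 226800 + (-1291/5 + 2)/7) + sqrt(-132867 - 202313)) = 1/((-3 + 226800 + (1/7)*(-1281/5)) + sqrt(-335180)) = 1/((-3 + 226800 - 183/5) + 2*I*sqrt(83795)) = 1/(1133802/5 + 2*I*sqrt(83795))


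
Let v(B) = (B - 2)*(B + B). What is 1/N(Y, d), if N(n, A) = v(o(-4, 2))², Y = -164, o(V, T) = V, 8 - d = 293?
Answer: 1/2304 ≈ 0.00043403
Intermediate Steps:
d = -285 (d = 8 - 1*293 = 8 - 293 = -285)
v(B) = 2*B*(-2 + B) (v(B) = (-2 + B)*(2*B) = 2*B*(-2 + B))
N(n, A) = 2304 (N(n, A) = (2*(-4)*(-2 - 4))² = (2*(-4)*(-6))² = 48² = 2304)
1/N(Y, d) = 1/2304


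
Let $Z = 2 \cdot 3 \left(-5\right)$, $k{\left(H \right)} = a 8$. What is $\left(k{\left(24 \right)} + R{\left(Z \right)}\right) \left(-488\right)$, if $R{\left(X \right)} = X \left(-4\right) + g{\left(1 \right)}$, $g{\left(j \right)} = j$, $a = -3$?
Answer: $-47336$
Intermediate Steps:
$k{\left(H \right)} = -24$ ($k{\left(H \right)} = \left(-3\right) 8 = -24$)
$Z = -30$ ($Z = 6 \left(-5\right) = -30$)
$R{\left(X \right)} = 1 - 4 X$ ($R{\left(X \right)} = X \left(-4\right) + 1 = - 4 X + 1 = 1 - 4 X$)
$\left(k{\left(24 \right)} + R{\left(Z \right)}\right) \left(-488\right) = \left(-24 + \left(1 - -120\right)\right) \left(-488\right) = \left(-24 + \left(1 + 120\right)\right) \left(-488\right) = \left(-24 + 121\right) \left(-488\right) = 97 \left(-488\right) = -47336$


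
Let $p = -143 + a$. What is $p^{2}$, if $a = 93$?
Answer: $2500$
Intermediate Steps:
$p = -50$ ($p = -143 + 93 = -50$)
$p^{2} = \left(-50\right)^{2} = 2500$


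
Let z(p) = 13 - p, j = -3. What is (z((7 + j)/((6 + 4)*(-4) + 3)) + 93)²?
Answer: 15413476/1369 ≈ 11259.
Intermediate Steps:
(z((7 + j)/((6 + 4)*(-4) + 3)) + 93)² = ((13 - (7 - 3)/((6 + 4)*(-4) + 3)) + 93)² = ((13 - 4/(10*(-4) + 3)) + 93)² = ((13 - 4/(-40 + 3)) + 93)² = ((13 - 4/(-37)) + 93)² = ((13 - 4*(-1)/37) + 93)² = ((13 - 1*(-4/37)) + 93)² = ((13 + 4/37) + 93)² = (485/37 + 93)² = (3926/37)² = 15413476/1369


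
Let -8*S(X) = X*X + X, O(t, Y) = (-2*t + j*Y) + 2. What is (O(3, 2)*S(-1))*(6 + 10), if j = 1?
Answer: 0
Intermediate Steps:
O(t, Y) = 2 + Y - 2*t (O(t, Y) = (-2*t + 1*Y) + 2 = (-2*t + Y) + 2 = (Y - 2*t) + 2 = 2 + Y - 2*t)
S(X) = -X/8 - X²/8 (S(X) = -(X*X + X)/8 = -(X² + X)/8 = -(X + X²)/8 = -X/8 - X²/8)
(O(3, 2)*S(-1))*(6 + 10) = ((2 + 2 - 2*3)*(-⅛*(-1)*(1 - 1)))*(6 + 10) = ((2 + 2 - 6)*(-⅛*(-1)*0))*16 = -2*0*16 = 0*16 = 0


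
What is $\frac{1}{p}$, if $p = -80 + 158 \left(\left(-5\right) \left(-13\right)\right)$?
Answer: $\frac{1}{10190} \approx 9.8135 \cdot 10^{-5}$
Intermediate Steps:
$p = 10190$ ($p = -80 + 158 \cdot 65 = -80 + 10270 = 10190$)
$\frac{1}{p} = \frac{1}{10190}$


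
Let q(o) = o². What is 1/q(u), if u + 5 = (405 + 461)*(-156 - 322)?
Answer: 1/171357086209 ≈ 5.8358e-12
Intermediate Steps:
u = -413953 (u = -5 + (405 + 461)*(-156 - 322) = -5 + 866*(-478) = -5 - 413948 = -413953)
1/q(u) = 1/((-413953)²) = 1/171357086209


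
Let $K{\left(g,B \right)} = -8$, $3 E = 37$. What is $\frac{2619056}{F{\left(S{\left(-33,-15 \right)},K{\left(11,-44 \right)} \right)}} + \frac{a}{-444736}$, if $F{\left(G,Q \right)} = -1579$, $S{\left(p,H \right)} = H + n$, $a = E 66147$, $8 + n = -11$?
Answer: $- \frac{1166076657943}{702238144} \approx -1660.5$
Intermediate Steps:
$E = \frac{37}{3}$ ($E = \frac{1}{3} \cdot 37 = \frac{37}{3} \approx 12.333$)
$n = -19$ ($n = -8 - 11 = -19$)
$a = 815813$ ($a = \frac{37}{3} \cdot 66147 = 815813$)
$S{\left(p,H \right)} = -19 + H$ ($S{\left(p,H \right)} = H - 19 = -19 + H$)
$\frac{2619056}{F{\left(S{\left(-33,-15 \right)},K{\left(11,-44 \right)} \right)}} + \frac{a}{-444736} = \frac{2619056}{-1579} + \frac{815813}{-444736} = 2619056 \left(- \frac{1}{1579}\right) + 815813 \left(- \frac{1}{444736}\right) = - \frac{2619056}{1579} - \frac{815813}{444736} = - \frac{1166076657943}{702238144}$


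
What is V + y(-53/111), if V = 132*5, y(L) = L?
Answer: 73207/111 ≈ 659.52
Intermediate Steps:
V = 660
V + y(-53/111) = 660 - 53/111 = 73207/111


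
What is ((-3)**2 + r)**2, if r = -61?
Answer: 2704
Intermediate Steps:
((-3)**2 + r)**2 = ((-3)**2 - 61)**2 = (9 - 61)**2 = (-52)**2 = 2704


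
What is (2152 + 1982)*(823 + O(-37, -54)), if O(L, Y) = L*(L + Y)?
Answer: 17321460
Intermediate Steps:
(2152 + 1982)*(823 + O(-37, -54)) = (2152 + 1982)*(823 - 37*(-37 - 54)) = 4134*(823 - 37*(-91)) = 4134*(823 + 3367) = 4134*4190 = 17321460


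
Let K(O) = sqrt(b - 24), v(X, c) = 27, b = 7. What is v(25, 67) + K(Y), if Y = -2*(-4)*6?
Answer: 27 + I*sqrt(17) ≈ 27.0 + 4.1231*I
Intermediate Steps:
Y = 48 (Y = 8*6 = 48)
K(O) = I*sqrt(17) (K(O) = sqrt(7 - 24) = sqrt(-17) = I*sqrt(17))
v(25, 67) + K(Y) = 27 + I*sqrt(17)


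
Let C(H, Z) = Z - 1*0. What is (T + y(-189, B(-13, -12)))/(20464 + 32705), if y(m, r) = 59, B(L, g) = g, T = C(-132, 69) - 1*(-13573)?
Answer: 4567/17723 ≈ 0.25769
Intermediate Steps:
C(H, Z) = Z (C(H, Z) = Z + 0 = Z)
T = 13642 (T = 69 - 1*(-13573) = 69 + 13573 = 13642)
(T + y(-189, B(-13, -12)))/(20464 + 32705) = (13642 + 59)/(20464 + 32705) = 13701/53169 = 13701*(1/53169) = 4567/17723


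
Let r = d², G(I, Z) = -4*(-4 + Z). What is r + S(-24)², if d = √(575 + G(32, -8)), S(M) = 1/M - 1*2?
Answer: 361249/576 ≈ 627.17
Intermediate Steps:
G(I, Z) = 16 - 4*Z
S(M) = -2 + 1/M (S(M) = 1/M - 2 = -2 + 1/M)
d = √623 (d = √(575 + (16 - 4*(-8))) = √(575 + (16 + 32)) = √(575 + 48) = √623 ≈ 24.960)
r = 623 (r = (√623)² = 623)
r + S(-24)² = 623 + (-2 + 1/(-24))² = 623 + (-2 - 1/24)² = 623 + (-49/24)² = 623 + 2401/576 = 361249/576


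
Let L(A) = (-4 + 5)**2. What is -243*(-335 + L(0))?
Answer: 81162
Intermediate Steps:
L(A) = 1 (L(A) = 1**2 = 1)
-243*(-335 + L(0)) = -243*(-335 + 1) = -243*(-334) = 81162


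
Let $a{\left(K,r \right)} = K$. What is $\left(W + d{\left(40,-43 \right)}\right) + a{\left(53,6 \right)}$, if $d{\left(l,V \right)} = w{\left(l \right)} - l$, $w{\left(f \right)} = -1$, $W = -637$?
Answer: $-625$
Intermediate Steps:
$d{\left(l,V \right)} = -1 - l$
$\left(W + d{\left(40,-43 \right)}\right) + a{\left(53,6 \right)} = \left(-637 - 41\right) + 53 = -678 + 53 = -625$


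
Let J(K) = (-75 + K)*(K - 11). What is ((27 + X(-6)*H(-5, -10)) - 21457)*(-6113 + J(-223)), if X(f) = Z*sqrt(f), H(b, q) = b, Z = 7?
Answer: -1363355170 - 2226665*I*sqrt(6) ≈ -1.3634e+9 - 5.4542e+6*I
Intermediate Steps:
X(f) = 7*sqrt(f)
J(K) = (-75 + K)*(-11 + K)
((27 + X(-6)*H(-5, -10)) - 21457)*(-6113 + J(-223)) = ((27 + (7*sqrt(-6))*(-5)) - 21457)*(-6113 + (825 + (-223)**2 - 86*(-223))) = ((27 + (7*(I*sqrt(6)))*(-5)) - 21457)*(-6113 + (825 + 49729 + 19178)) = ((27 + (7*I*sqrt(6))*(-5)) - 21457)*(-6113 + 69732) = ((27 - 35*I*sqrt(6)) - 21457)*63619 = (-21430 - 35*I*sqrt(6))*63619 = -1363355170 - 2226665*I*sqrt(6)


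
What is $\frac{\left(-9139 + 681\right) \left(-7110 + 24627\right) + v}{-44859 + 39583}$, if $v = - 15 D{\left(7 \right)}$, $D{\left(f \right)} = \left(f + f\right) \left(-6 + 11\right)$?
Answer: $\frac{37039959}{1319} \approx 28082.0$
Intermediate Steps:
$D{\left(f \right)} = 10 f$ ($D{\left(f \right)} = 2 f 5 = 10 f$)
$v = -1050$ ($v = - 15 \cdot 10 \cdot 7 = \left(-15\right) 70 = -1050$)
$\frac{\left(-9139 + 681\right) \left(-7110 + 24627\right) + v}{-44859 + 39583} = \frac{\left(-9139 + 681\right) \left(-7110 + 24627\right) - 1050}{-44859 + 39583} = \frac{\left(-8458\right) 17517 - 1050}{-5276} = \left(-148158786 - 1050\right) \left(- \frac{1}{5276}\right) = \left(-148159836\right) \left(- \frac{1}{5276}\right) = \frac{37039959}{1319}$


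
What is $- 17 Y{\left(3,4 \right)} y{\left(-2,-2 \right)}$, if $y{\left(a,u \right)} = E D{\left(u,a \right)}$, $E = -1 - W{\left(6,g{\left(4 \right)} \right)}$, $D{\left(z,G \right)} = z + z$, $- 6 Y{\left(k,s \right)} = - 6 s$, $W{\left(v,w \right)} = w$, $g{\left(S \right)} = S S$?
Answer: $-4624$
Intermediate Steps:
$g{\left(S \right)} = S^{2}$
$Y{\left(k,s \right)} = s$ ($Y{\left(k,s \right)} = - \frac{\left(-6\right) s}{6} = s$)
$D{\left(z,G \right)} = 2 z$
$E = -17$ ($E = -1 - 4^{2} = -1 - 16 = -17$)
$y{\left(a,u \right)} = - 34 u$ ($y{\left(a,u \right)} = - 17 \cdot 2 u = - 34 u$)
$- 17 Y{\left(3,4 \right)} y{\left(-2,-2 \right)} = \left(-17\right) 4 \left(\left(-34\right) \left(-2\right)\right) = \left(-68\right) 68 = -4624$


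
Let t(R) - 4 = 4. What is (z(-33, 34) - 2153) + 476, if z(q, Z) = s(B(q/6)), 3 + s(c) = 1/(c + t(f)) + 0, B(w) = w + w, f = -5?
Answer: -5041/3 ≈ -1680.3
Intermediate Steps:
B(w) = 2*w
t(R) = 8 (t(R) = 4 + 4 = 8)
s(c) = -3 + 1/(8 + c) (s(c) = -3 + (1/(c + 8) + 0) = -3 + (1/(8 + c) + 0) = -3 + 1/(8 + c))
z(q, Z) = (-23 - q)/(8 + q/3) (z(q, Z) = (-23 - 6*q/6)/(8 + 2*(q/6)) = (-23 - q)/(8 + q/3))
(z(-33, 34) - 2153) + 476 = (3*(-23 - 1*(-33))/(24 - 33) - 2153) + 476 = (3*(-23 + 33)/(-9) - 2153) + 476 = (3*(-1/9)*10 - 2153) + 476 = (-10/3 - 2153) + 476 = -6469/3 + 476 = -5041/3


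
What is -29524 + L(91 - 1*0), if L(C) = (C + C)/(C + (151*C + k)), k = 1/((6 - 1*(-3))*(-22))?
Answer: -80858376104/2738735 ≈ -29524.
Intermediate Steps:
k = -1/198 (k = 1/((6 + 3)*(-22)) = 1/(9*(-22)) = 1/(-198) = -1/198 ≈ -0.0050505)
L(C) = 2*C/(-1/198 + 152*C) (L(C) = (C + C)/(C + (151*C - 1/198)) = (2*C)/(C + (-1/198 + 151*C)) = (2*C)/(-1/198 + 152*C) = 2*C/(-1/198 + 152*C))
-29524 + L(91 - 1*0) = -29524 + 396*(91 - 1*0)/(-1 + 30096*(91 - 1*0)) = -29524 + 396*(91 + 0)/(-1 + 30096*(91 + 0)) = -29524 + 396*91/(-1 + 30096*91) = -29524 + 396*91/(-1 + 2738736) = -29524 + 396*91/2738735 = -29524 + 396*91*(1/2738735) = -29524 + 36036/2738735 = -80858376104/2738735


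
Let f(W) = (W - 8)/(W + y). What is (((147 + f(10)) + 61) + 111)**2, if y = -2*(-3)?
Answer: 6517809/64 ≈ 1.0184e+5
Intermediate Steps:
y = 6
f(W) = (-8 + W)/(6 + W) (f(W) = (W - 8)/(W + 6) = (-8 + W)/(6 + W))
(((147 + f(10)) + 61) + 111)**2 = (((147 + (-8 + 10)/(6 + 10)) + 61) + 111)**2 = (((147 + 2/16) + 61) + 111)**2 = (((147 + (1/16)*2) + 61) + 111)**2 = (((147 + 1/8) + 61) + 111)**2 = ((1177/8 + 61) + 111)**2 = (1665/8 + 111)**2 = (2553/8)**2 = 6517809/64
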